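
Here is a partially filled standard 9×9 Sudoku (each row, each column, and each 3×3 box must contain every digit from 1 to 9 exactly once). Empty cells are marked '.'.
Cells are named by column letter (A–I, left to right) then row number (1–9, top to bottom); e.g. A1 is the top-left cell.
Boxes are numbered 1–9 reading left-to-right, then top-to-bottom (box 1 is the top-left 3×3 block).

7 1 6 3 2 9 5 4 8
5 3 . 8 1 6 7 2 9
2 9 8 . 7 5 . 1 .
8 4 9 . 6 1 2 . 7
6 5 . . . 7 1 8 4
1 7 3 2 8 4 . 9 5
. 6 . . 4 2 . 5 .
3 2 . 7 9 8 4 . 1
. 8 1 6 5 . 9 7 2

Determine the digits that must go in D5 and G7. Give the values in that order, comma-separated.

For D5:
  Row 5 already contains {1, 4, 5, 6, 7, 8}.
  Column D already contains {2, 3, 6, 7, 8}.
  Its 3×3 block (box 5) already contains {1, 2, 4, 6, 7, 8}.
  The only value from 1–9 not eliminated is 9, so D5 = 9.
For G7:
  Consider where 8 can go in row 7.
  A7 is out (column A already has a 8).
  C7 is out (column C already has a 8).
  D7 is out (column D already has a 8).
  I7 is out (column I already has a 8).
  So the only cell in row 7 that can hold 8 is G7.
  So G7 = 8.

9,8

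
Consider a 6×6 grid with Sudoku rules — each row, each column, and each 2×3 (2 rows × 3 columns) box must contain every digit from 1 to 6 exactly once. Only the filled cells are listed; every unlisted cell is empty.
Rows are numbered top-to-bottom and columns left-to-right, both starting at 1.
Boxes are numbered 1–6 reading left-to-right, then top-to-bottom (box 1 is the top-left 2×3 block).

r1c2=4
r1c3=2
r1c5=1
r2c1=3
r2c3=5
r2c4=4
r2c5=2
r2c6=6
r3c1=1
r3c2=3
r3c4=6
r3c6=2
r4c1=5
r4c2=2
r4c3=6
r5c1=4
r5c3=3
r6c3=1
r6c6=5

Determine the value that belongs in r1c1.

Row 1 already contains {1, 2, 4}.
Column 1 already contains {1, 3, 4, 5}.
Its 2×3 block (box 1) already contains {2, 3, 4, 5}.
The only value from 1–6 not eliminated is 6, so r1c1 = 6.

6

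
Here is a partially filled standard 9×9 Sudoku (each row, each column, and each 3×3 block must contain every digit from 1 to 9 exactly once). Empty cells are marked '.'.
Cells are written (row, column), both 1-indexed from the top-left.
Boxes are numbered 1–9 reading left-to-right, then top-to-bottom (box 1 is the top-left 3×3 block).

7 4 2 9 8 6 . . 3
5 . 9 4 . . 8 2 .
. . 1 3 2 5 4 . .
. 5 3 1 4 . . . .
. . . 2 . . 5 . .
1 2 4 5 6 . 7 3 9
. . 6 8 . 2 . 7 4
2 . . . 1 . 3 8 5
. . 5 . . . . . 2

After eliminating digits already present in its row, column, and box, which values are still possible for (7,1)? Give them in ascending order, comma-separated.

Row 7 already contains {2, 4, 6, 7, 8}.
Column 1 already contains {1, 2, 5, 7}.
Its 3×3 block (box 7) already contains {2, 5, 6}.
Removing those from 1–9 leaves {3, 9} as the candidates for (7,1).

3,9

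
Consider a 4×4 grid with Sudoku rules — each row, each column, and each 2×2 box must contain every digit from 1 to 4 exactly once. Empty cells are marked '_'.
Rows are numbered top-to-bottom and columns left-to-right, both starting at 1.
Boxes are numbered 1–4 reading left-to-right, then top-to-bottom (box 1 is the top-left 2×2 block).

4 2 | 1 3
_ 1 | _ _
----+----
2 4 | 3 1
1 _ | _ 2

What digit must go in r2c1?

Row 2 already contains {1}.
Column 1 already contains {1, 2, 4}.
Its 2×2 block (box 1) already contains {1, 2, 4}.
The only value from 1–4 not eliminated is 3, so r2c1 = 3.

3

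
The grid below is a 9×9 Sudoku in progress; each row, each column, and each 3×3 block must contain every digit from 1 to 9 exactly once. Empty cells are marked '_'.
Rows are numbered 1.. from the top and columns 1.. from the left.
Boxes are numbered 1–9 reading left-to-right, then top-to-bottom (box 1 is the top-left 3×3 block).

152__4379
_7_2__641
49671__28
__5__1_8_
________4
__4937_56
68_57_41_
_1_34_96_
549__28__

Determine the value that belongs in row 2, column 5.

Cell row 2, column 5 itself could take any of {5, 8, 9} by direct elimination.
Consider where 9 can go in column 5.
row 1, column 5 is out (row 1 already has a 9).
row 4, column 5 is out (box 5 already has a 9).
row 5, column 5 is out (box 5 already has a 9).
row 9, column 5 is out (row 9 already has a 9).
So the only cell in column 5 that can hold 9 is row 2, column 5.
Therefore row 2, column 5 = 9.

9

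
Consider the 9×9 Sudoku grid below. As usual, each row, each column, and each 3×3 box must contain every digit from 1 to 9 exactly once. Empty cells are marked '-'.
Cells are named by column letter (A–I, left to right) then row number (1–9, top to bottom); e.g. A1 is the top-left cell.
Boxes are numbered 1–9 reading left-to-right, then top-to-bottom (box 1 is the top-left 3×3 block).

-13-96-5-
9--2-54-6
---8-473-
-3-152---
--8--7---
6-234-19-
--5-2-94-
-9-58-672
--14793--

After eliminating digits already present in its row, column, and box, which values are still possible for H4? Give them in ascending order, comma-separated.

6,8

Row 4 already contains {1, 2, 3, 5}.
Column H already contains {3, 4, 5, 7, 9}.
Its 3×3 block (box 6) already contains {1, 9}.
Removing those from 1–9 leaves {6, 8} as the candidates for H4.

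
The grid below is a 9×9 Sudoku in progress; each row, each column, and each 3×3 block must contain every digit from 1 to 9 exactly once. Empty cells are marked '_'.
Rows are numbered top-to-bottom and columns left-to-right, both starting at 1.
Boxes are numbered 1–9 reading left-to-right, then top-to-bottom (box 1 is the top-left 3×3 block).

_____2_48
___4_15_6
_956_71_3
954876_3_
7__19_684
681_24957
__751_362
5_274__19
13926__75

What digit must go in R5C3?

3

Row 5 already contains {1, 4, 6, 7, 8, 9}.
Column 3 already contains {1, 2, 4, 5, 7, 9}.
Its 3×3 block (box 4) already contains {1, 4, 5, 6, 7, 8, 9}.
The only value from 1–9 not eliminated is 3, so R5C3 = 3.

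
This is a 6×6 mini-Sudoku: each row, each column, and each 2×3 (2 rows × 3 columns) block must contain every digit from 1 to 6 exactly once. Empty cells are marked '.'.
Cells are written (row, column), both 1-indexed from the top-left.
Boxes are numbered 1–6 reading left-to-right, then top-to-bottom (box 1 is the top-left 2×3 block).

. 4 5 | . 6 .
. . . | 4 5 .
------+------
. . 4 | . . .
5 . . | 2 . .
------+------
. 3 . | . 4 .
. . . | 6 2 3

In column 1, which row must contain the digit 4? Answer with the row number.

Consider where 4 can go in column 1.
(1,1) is out (row 1 already has a 4).
(2,1) is out (row 2 already has a 4).
(3,1) is out (row 3 already has a 4).
(5,1) is out (row 5 already has a 4).
So the only cell in column 1 that can hold 4 is (6,1).
That is row 6.

6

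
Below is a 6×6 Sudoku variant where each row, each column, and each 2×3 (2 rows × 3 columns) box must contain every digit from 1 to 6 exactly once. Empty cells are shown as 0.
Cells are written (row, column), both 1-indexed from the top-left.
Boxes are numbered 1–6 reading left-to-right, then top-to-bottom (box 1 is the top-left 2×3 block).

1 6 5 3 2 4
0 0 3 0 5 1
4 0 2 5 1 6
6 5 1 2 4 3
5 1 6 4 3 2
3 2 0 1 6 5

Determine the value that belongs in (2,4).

6

Row 2 already contains {1, 3, 5}.
Column 4 already contains {1, 2, 3, 4, 5}.
Its 2×3 block (box 2) already contains {1, 2, 3, 4, 5}.
The only value from 1–6 not eliminated is 6, so (2,4) = 6.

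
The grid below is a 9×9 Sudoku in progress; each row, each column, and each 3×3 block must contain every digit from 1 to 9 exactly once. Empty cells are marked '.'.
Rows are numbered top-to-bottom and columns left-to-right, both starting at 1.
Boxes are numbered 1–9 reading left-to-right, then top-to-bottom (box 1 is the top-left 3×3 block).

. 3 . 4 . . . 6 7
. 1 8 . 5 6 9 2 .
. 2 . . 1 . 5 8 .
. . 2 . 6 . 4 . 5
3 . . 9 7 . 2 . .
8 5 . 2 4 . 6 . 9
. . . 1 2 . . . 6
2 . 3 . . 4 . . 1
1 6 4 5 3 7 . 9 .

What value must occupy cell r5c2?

4

Row 5 already contains {2, 3, 7, 9}.
Column 2 already contains {1, 2, 3, 5, 6}.
Its 3×3 block (box 4) already contains {2, 3, 5, 8}.
The only value from 1–9 not eliminated is 4, so r5c2 = 4.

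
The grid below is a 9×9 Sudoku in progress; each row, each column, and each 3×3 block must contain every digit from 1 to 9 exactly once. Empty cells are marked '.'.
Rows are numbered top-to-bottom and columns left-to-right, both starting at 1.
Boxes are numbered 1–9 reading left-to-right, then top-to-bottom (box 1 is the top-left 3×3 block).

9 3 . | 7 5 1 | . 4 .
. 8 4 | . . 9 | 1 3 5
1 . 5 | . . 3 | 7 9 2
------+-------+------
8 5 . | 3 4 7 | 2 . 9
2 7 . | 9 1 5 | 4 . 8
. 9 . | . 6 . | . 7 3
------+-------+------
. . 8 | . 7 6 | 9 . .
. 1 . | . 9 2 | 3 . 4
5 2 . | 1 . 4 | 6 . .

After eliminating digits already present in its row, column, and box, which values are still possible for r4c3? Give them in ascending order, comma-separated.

1,6

Row 4 already contains {2, 3, 4, 5, 7, 8, 9}.
Column 3 already contains {4, 5, 8}.
Its 3×3 block (box 4) already contains {2, 5, 7, 8, 9}.
Removing those from 1–9 leaves {1, 6} as the candidates for r4c3.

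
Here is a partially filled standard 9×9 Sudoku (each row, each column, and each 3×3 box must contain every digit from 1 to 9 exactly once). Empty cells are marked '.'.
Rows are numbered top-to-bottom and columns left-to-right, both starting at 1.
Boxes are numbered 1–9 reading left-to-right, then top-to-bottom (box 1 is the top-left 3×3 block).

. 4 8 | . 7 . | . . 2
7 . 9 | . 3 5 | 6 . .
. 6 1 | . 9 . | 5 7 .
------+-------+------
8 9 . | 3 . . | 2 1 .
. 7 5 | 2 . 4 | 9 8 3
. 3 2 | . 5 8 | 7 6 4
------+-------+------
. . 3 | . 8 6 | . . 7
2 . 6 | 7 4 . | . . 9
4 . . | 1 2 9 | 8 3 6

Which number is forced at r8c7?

1

Row 8 already contains {2, 4, 6, 7, 9}.
Column 7 already contains {2, 5, 6, 7, 8, 9}.
Its 3×3 block (box 9) already contains {3, 6, 7, 8, 9}.
The only value from 1–9 not eliminated is 1, so r8c7 = 1.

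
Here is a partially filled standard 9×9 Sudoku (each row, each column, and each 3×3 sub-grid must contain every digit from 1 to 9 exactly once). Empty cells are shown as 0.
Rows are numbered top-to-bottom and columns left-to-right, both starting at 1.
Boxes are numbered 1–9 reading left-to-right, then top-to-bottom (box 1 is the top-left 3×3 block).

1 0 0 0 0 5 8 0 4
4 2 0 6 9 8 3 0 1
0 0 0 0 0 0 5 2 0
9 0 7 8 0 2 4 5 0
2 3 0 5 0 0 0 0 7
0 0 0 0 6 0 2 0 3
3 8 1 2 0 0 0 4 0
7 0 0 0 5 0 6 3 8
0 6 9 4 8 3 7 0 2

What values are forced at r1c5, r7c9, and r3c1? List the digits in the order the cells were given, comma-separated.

For r1c5:
  Consider where 2 can go in row 1.
  r1c2 is out (column 2 already has a 2).
  r1c3 is out (box 1 already has a 2).
  r1c4 is out (column 4 already has a 2).
  r1c8 is out (column 8 already has a 2).
  So the only cell in row 1 that can hold 2 is r1c5.
  So r1c5 = 2.
For r7c9:
  Consider where 5 can go in row 7.
  r7c5 is out (column 5 already has a 5).
  r7c6 is out (column 6 already has a 5).
  r7c7 is out (column 7 already has a 5).
  So the only cell in row 7 that can hold 5 is r7c9.
  So r7c9 = 5.
For r3c1:
  Consider where 6 can go in column 1.
  r6c1 is out (row 6 already has a 6).
  r9c1 is out (row 9 already has a 6).
  So the only cell in column 1 that can hold 6 is r3c1.
  So r3c1 = 6.

2,5,6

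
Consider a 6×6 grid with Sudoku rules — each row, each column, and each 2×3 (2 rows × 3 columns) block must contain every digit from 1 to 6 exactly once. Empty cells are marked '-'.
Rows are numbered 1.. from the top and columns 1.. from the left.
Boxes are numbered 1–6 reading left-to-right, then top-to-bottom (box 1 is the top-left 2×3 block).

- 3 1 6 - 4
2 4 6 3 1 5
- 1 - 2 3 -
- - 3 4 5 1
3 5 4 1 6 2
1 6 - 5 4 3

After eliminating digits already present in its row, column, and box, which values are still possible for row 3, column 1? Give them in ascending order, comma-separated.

4,5,6

Row 3 already contains {1, 2, 3}.
Column 1 already contains {1, 2, 3}.
Its 2×3 block (box 3) already contains {1, 3}.
Removing those from 1–6 leaves {4, 5, 6} as the candidates for row 3, column 1.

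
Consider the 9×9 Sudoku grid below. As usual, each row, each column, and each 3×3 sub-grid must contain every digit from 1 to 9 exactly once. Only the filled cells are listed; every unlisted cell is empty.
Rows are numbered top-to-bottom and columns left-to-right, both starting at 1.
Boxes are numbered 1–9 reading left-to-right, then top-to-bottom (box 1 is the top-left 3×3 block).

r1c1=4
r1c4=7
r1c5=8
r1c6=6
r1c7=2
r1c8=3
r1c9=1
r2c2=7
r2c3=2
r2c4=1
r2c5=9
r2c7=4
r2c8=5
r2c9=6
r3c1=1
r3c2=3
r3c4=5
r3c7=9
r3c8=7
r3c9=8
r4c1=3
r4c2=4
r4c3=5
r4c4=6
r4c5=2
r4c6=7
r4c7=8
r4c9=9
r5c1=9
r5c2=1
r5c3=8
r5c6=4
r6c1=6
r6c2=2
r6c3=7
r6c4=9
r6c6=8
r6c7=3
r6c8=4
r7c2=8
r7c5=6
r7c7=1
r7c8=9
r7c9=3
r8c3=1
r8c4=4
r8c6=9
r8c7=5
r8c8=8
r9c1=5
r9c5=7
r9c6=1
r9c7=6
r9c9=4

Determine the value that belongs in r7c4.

2

Row 7 already contains {1, 3, 6, 8, 9}.
Column 4 already contains {1, 4, 5, 6, 7, 9}.
Its 3×3 block (box 8) already contains {1, 4, 6, 7, 9}.
The only value from 1–9 not eliminated is 2, so r7c4 = 2.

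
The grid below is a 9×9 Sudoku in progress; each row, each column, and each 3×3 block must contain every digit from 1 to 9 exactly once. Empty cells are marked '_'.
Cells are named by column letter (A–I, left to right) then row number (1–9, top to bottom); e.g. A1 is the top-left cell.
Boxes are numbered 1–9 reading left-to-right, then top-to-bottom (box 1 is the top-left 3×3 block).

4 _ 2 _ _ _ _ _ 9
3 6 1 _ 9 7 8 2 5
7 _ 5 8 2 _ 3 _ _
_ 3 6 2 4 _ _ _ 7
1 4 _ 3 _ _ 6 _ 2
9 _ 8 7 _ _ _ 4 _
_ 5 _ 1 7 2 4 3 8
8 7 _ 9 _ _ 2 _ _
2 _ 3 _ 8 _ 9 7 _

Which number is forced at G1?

7

Cell G1 itself could take any of {1, 7} by direct elimination.
Consider where 7 can go in row 1.
B1 is out (column B already has a 7).
D1 is out (column D already has a 7).
E1 is out (column E already has a 7).
F1 is out (column F already has a 7).
H1 is out (column H already has a 7).
So the only cell in row 1 that can hold 7 is G1.
Therefore G1 = 7.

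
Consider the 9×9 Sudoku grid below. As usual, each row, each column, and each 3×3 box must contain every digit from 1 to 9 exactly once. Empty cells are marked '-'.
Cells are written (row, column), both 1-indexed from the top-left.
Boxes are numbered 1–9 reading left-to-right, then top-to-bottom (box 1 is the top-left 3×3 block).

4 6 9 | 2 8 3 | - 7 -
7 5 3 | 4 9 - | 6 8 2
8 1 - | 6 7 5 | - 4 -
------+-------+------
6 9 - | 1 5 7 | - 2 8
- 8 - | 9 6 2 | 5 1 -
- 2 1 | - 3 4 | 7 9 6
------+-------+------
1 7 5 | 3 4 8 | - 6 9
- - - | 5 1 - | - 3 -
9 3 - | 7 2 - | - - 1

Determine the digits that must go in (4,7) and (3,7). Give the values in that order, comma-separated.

3,9

For (4,7):
  Consider where 3 can go in row 4.
  (4,3) is out (column 3 already has a 3).
  So the only cell in row 4 that can hold 3 is (4,7).
  So (4,7) = 3.
For (3,7):
  Consider where 9 can go in column 7.
  (1,7) is out (row 1 already has a 9).
  (4,7) is out (row 4 already has a 9).
  (7,7) is out (row 7 already has a 9).
  (8,7) is out (box 9 already has a 9).
  (9,7) is out (row 9 already has a 9).
  So the only cell in column 7 that can hold 9 is (3,7).
  So (3,7) = 9.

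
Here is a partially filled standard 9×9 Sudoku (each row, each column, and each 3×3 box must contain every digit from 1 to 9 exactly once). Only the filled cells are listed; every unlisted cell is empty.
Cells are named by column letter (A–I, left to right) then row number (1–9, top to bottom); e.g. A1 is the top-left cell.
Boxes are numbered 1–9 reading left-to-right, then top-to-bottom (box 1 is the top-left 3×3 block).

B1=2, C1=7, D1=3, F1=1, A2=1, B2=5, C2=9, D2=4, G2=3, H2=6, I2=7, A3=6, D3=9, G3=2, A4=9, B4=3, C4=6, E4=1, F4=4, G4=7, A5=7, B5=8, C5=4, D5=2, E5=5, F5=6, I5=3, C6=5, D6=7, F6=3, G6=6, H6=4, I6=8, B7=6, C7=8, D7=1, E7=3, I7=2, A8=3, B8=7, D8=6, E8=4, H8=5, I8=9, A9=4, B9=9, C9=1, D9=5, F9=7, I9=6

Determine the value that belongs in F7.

9

Row 7 already contains {1, 2, 3, 6, 8}.
Column F already contains {1, 3, 4, 6, 7}.
Its 3×3 block (box 8) already contains {1, 3, 4, 5, 6, 7}.
The only value from 1–9 not eliminated is 9, so F7 = 9.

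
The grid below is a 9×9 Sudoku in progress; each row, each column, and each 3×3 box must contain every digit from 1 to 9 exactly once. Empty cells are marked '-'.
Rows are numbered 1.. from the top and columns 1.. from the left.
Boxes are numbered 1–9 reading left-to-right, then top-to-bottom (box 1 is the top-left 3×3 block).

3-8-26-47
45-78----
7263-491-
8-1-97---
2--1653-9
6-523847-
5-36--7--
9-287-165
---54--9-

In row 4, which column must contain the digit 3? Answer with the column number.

Consider where 3 can go in row 4.
row 4, column 4 is out (column 4 already has a 3).
row 4, column 7 is out (column 7 already has a 3).
row 4, column 8 is out (box 6 already has a 3).
row 4, column 9 is out (box 6 already has a 3).
So the only cell in row 4 that can hold 3 is row 4, column 2.
That is column 2.

2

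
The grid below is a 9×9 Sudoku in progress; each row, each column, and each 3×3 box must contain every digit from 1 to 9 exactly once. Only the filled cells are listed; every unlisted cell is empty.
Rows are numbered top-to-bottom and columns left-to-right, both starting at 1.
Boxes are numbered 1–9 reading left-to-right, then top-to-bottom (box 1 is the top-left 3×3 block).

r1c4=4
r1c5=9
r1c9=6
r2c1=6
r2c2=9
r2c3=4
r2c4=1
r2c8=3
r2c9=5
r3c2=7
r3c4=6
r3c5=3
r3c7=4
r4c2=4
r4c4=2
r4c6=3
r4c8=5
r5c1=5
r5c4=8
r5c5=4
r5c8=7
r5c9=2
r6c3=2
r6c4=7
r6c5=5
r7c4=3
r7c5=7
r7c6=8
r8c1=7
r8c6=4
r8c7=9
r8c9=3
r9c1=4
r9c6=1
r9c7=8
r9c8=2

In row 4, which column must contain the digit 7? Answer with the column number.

3

Consider where 7 can go in row 4.
r4c1 is out (column 1 already has a 7).
r4c5 is out (column 5 already has a 7).
r4c7 is out (box 6 already has a 7).
r4c9 is out (box 6 already has a 7).
So the only cell in row 4 that can hold 7 is r4c3.
That is column 3.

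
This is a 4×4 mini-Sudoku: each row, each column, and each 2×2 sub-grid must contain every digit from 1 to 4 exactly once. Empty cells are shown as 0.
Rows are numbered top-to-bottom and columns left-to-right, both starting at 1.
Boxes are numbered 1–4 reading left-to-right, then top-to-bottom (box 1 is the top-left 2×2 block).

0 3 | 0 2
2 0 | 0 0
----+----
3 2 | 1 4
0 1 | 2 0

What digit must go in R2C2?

Row 2 already contains {2}.
Column 2 already contains {1, 2, 3}.
Its 2×2 block (box 1) already contains {2, 3}.
The only value from 1–4 not eliminated is 4, so R2C2 = 4.

4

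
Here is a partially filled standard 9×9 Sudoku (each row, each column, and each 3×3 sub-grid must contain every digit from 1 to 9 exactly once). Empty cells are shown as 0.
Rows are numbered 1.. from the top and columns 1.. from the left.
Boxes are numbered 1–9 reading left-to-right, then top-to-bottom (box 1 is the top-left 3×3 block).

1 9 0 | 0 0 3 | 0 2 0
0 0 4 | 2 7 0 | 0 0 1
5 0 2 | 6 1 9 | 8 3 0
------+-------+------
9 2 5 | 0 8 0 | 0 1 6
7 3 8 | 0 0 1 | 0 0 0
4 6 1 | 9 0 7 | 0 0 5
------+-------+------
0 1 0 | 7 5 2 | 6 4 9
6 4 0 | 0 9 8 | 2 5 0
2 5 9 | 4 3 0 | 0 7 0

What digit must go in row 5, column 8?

Row 5 already contains {1, 3, 7, 8}.
Column 8 already contains {1, 2, 3, 4, 5, 7}.
Its 3×3 block (box 6) already contains {1, 5, 6}.
The only value from 1–9 not eliminated is 9, so row 5, column 8 = 9.

9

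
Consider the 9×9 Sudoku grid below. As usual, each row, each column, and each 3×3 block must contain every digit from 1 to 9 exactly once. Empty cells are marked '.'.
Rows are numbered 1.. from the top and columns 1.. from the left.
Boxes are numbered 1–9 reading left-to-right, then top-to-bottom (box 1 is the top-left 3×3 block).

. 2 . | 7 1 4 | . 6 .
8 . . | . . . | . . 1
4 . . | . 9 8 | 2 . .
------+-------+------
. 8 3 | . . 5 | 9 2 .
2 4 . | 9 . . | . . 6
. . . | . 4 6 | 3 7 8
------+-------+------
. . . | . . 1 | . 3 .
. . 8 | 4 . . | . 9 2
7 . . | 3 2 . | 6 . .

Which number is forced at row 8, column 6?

7

Row 8 already contains {2, 4, 8, 9}.
Column 6 already contains {1, 4, 5, 6, 8}.
Its 3×3 block (box 8) already contains {1, 2, 3, 4}.
The only value from 1–9 not eliminated is 7, so row 8, column 6 = 7.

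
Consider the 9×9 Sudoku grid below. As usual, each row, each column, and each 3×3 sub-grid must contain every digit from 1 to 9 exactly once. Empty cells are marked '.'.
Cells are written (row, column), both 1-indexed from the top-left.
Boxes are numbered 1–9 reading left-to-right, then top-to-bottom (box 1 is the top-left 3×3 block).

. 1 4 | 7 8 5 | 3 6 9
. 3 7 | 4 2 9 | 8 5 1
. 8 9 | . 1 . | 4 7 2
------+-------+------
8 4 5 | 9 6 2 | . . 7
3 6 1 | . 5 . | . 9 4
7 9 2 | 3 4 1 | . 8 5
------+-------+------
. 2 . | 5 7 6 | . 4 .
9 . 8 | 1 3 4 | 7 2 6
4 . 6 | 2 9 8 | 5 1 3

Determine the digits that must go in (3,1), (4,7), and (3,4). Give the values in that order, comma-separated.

5,1,6

For (3,1):
  Consider where 5 can go in row 3.
  (3,4) is out (column 4 already has a 5).
  (3,6) is out (column 6 already has a 5).
  So the only cell in row 3 that can hold 5 is (3,1).
  So (3,1) = 5.
For (4,7):
  Row 4 already contains {2, 4, 5, 6, 7, 8, 9}.
  Column 7 already contains {3, 4, 5, 7, 8}.
  Its 3×3 block (box 6) already contains {4, 5, 7, 8, 9}.
  The only value from 1–9 not eliminated is 1, so (4,7) = 1.
For (3,4):
  Row 3 already contains {1, 2, 4, 7, 8, 9}.
  Column 4 already contains {1, 2, 3, 4, 5, 7, 9}.
  Its 3×3 block (box 2) already contains {1, 2, 4, 5, 7, 8, 9}.
  The only value from 1–9 not eliminated is 6, so (3,4) = 6.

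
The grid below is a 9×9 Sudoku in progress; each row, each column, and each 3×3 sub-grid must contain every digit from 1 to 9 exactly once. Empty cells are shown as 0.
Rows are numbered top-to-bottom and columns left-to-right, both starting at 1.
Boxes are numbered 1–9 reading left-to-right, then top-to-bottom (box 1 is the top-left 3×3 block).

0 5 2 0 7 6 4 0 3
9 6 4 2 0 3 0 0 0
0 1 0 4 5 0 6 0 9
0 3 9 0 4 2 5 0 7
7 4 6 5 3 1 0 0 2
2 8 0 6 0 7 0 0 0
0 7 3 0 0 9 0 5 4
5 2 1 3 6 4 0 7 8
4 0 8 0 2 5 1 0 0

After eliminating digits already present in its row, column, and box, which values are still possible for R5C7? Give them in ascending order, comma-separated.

Row 5 already contains {1, 2, 3, 4, 5, 6, 7}.
Column 7 already contains {1, 4, 5, 6}.
Its 3×3 block (box 6) already contains {2, 5, 7}.
Removing those from 1–9 leaves {8, 9} as the candidates for R5C7.

8,9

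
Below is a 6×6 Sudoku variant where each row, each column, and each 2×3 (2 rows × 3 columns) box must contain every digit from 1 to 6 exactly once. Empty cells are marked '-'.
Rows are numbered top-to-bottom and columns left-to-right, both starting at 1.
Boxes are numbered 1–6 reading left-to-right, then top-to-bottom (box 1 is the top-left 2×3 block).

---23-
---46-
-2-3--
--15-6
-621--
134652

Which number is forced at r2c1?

2

Cell r2c1 itself could take any of {2, 3, 5} by direct elimination.
Consider where 2 can go in row 2.
r2c2 is out (column 2 already has a 2).
r2c3 is out (column 3 already has a 2).
r2c6 is out (column 6 already has a 2).
So the only cell in row 2 that can hold 2 is r2c1.
Therefore r2c1 = 2.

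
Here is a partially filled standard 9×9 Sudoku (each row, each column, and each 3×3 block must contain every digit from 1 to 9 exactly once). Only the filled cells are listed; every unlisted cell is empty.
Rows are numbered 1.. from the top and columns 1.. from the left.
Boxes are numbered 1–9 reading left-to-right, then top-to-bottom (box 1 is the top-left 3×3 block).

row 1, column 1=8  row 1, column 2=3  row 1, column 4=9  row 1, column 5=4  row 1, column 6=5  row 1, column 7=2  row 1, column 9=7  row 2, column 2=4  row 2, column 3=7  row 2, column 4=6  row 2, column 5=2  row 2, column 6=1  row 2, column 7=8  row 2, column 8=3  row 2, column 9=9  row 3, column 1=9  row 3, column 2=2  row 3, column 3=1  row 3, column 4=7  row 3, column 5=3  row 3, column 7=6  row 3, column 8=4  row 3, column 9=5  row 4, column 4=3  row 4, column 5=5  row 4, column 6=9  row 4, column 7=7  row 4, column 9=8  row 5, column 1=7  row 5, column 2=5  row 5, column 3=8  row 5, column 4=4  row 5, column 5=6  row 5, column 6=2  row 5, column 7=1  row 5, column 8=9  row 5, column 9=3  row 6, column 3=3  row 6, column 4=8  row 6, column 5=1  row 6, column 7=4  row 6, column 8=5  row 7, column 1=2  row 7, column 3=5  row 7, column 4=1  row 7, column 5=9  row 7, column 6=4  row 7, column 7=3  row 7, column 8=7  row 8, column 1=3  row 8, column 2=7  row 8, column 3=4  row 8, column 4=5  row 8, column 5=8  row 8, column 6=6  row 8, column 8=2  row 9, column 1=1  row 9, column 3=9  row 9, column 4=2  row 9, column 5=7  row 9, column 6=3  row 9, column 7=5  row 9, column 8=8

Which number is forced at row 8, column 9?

1

Row 8 already contains {2, 3, 4, 5, 6, 7, 8}.
Column 9 already contains {3, 5, 7, 8, 9}.
Its 3×3 block (box 9) already contains {2, 3, 5, 7, 8}.
The only value from 1–9 not eliminated is 1, so row 8, column 9 = 1.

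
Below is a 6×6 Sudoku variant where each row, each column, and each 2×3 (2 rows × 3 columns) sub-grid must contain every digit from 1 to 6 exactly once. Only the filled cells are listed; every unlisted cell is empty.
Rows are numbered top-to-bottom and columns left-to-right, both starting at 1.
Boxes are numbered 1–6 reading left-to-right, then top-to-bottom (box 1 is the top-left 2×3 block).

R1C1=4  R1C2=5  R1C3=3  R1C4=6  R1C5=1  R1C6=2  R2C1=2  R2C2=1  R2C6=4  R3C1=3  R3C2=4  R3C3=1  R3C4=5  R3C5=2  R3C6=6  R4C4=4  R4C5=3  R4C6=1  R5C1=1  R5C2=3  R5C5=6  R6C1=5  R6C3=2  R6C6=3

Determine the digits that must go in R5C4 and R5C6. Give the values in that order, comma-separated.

For R5C4:
  Row 5 already contains {1, 3, 6}.
  Column 4 already contains {4, 5, 6}.
  Its 2×3 block (box 6) already contains {3, 6}.
  The only value from 1–6 not eliminated is 2, so R5C4 = 2.
For R5C6:
  Row 5 already contains {1, 3, 6}.
  Column 6 already contains {1, 2, 3, 4, 6}.
  Its 2×3 block (box 6) already contains {3, 6}.
  The only value from 1–6 not eliminated is 5, so R5C6 = 5.

2,5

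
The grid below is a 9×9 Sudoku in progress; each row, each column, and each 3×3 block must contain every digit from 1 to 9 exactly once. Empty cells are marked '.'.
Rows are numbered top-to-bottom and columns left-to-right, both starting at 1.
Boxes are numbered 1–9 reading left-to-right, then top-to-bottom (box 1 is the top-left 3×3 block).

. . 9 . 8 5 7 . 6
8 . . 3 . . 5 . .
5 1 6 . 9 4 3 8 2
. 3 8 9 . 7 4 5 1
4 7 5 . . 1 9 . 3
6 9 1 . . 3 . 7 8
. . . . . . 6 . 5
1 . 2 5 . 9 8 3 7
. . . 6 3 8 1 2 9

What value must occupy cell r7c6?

Row 7 already contains {5, 6}.
Column 6 already contains {1, 3, 4, 5, 7, 8, 9}.
Its 3×3 block (box 8) already contains {3, 5, 6, 8, 9}.
The only value from 1–9 not eliminated is 2, so r7c6 = 2.

2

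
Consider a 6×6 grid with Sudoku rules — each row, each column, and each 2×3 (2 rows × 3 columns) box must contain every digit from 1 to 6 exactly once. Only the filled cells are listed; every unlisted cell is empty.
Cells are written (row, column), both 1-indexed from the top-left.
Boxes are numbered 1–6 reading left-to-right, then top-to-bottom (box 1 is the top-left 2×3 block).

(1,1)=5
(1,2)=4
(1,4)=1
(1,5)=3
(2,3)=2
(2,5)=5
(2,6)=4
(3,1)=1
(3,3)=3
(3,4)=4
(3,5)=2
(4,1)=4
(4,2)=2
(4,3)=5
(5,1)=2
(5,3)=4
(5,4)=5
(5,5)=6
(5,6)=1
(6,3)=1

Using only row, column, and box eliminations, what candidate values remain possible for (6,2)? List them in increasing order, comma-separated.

Row 6 already contains {1}.
Column 2 already contains {2, 4}.
Its 2×3 block (box 5) already contains {1, 2, 4}.
Removing those from 1–6 leaves {3, 5, 6} as the candidates for (6,2).

3,5,6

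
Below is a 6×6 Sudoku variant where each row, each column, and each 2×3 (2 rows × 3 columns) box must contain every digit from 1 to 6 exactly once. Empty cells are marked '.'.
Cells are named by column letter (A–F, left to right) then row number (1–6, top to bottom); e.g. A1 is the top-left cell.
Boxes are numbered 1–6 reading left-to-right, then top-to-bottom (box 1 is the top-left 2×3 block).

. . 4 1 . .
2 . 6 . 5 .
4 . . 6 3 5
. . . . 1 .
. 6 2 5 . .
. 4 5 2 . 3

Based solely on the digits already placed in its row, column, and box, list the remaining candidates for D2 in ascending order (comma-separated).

Row 2 already contains {2, 5, 6}.
Column D already contains {1, 2, 5, 6}.
Its 2×3 block (box 2) already contains {1, 5}.
Removing those from 1–6 leaves {3, 4} as the candidates for D2.

3,4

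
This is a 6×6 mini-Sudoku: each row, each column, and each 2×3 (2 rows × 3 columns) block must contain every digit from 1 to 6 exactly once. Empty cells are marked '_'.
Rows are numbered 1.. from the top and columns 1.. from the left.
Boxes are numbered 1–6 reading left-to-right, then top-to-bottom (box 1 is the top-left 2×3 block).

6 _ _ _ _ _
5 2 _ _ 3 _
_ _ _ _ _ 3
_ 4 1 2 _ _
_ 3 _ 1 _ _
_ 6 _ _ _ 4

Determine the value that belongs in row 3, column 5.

Cell row 3, column 5 itself could take any of {1, 4, 5, 6} by direct elimination.
Consider where 1 can go in row 3.
row 3, column 1 is out (box 3 already has a 1).
row 3, column 2 is out (box 3 already has a 1).
row 3, column 3 is out (column 3 already has a 1).
row 3, column 4 is out (column 4 already has a 1).
So the only cell in row 3 that can hold 1 is row 3, column 5.
Therefore row 3, column 5 = 1.

1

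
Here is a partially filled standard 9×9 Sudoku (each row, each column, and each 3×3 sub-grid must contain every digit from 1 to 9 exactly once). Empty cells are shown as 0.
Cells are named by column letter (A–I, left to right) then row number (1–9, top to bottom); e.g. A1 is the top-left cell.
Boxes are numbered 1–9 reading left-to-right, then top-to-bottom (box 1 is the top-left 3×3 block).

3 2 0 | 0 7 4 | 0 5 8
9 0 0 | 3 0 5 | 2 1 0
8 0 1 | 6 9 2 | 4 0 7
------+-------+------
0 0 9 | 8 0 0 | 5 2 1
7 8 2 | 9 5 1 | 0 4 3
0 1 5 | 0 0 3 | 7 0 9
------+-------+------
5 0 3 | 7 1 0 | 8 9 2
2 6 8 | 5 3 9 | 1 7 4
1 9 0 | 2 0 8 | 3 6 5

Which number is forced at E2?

8

Row 2 already contains {1, 2, 3, 5, 9}.
Column E already contains {1, 3, 5, 7, 9}.
Its 3×3 block (box 2) already contains {2, 3, 4, 5, 6, 7, 9}.
The only value from 1–9 not eliminated is 8, so E2 = 8.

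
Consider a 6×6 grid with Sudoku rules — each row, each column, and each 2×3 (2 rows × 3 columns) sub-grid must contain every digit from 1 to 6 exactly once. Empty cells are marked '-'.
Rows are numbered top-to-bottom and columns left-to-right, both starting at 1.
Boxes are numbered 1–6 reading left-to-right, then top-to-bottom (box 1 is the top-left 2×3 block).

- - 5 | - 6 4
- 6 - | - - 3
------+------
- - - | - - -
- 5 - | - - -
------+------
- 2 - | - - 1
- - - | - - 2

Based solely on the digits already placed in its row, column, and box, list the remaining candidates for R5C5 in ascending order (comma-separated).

Row 5 already contains {1, 2}.
Column 5 already contains {6}.
Its 2×3 block (box 6) already contains {1, 2}.
Removing those from 1–6 leaves {3, 4, 5} as the candidates for R5C5.

3,4,5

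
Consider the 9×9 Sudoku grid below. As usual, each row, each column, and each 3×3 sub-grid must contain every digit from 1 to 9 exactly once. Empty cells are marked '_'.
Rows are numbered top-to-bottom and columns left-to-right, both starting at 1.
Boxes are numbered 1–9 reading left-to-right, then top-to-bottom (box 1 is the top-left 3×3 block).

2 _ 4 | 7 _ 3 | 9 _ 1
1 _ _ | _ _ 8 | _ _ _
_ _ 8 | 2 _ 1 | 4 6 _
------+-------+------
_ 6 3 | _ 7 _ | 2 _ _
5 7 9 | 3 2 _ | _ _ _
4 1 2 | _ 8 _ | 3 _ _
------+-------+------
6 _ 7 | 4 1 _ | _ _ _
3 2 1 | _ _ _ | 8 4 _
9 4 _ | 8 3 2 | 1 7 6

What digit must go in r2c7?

7

Cell r2c7 itself could take any of {5, 7} by direct elimination.
Consider where 7 can go in column 7.
r5c7 is out (row 5 already has a 7).
r7c7 is out (row 7 already has a 7).
So the only cell in column 7 that can hold 7 is r2c7.
Therefore r2c7 = 7.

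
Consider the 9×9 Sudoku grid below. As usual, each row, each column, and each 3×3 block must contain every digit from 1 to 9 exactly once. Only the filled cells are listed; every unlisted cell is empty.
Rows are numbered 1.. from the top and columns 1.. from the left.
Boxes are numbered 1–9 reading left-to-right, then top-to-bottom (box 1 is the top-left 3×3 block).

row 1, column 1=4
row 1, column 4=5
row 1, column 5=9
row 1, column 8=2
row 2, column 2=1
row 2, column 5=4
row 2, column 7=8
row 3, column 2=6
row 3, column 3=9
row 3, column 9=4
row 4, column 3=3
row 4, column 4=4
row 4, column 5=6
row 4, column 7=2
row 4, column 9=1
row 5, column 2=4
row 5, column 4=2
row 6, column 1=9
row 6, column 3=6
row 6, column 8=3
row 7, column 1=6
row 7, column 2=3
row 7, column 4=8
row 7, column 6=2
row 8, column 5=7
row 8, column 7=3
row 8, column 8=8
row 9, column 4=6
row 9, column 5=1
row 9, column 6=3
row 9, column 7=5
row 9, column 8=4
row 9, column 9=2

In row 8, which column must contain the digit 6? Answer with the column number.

Consider where 6 can go in row 8.
row 8, column 1 is out (column 1 already has a 6).
row 8, column 2 is out (column 2 already has a 6).
row 8, column 3 is out (column 3 already has a 6).
row 8, column 4 is out (column 4 already has a 6).
row 8, column 6 is out (box 8 already has a 6).
So the only cell in row 8 that can hold 6 is row 8, column 9.
That is column 9.

9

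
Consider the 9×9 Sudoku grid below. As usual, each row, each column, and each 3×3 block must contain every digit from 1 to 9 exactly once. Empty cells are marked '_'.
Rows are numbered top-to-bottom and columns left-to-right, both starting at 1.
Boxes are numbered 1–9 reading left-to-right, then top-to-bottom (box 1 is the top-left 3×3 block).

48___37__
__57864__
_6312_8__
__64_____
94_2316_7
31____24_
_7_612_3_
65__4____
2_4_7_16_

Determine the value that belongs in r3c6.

Cell r3c6 itself could take any of {4, 5, 9} by direct elimination.
Consider where 4 can go in row 3.
r3c1 is out (column 1 already has a 4).
r3c8 is out (column 8 already has a 4).
r3c9 is out (box 3 already has a 4).
So the only cell in row 3 that can hold 4 is r3c6.
Therefore r3c6 = 4.

4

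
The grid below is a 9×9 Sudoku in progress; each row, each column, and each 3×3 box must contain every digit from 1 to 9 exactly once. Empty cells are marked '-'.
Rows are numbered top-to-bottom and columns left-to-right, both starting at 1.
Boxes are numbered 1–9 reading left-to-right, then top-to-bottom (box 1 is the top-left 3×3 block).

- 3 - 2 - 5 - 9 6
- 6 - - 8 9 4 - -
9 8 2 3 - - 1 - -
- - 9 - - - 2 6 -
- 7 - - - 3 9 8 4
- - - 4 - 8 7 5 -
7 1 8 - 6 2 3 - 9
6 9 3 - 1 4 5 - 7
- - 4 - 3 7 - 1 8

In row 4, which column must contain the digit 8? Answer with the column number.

1

Consider where 8 can go in row 4.
R4C2 is out (column 2 already has a 8).
R4C4 is out (box 5 already has a 8).
R4C5 is out (column 5 already has a 8).
R4C6 is out (column 6 already has a 8).
R4C9 is out (column 9 already has a 8).
So the only cell in row 4 that can hold 8 is R4C1.
That is column 1.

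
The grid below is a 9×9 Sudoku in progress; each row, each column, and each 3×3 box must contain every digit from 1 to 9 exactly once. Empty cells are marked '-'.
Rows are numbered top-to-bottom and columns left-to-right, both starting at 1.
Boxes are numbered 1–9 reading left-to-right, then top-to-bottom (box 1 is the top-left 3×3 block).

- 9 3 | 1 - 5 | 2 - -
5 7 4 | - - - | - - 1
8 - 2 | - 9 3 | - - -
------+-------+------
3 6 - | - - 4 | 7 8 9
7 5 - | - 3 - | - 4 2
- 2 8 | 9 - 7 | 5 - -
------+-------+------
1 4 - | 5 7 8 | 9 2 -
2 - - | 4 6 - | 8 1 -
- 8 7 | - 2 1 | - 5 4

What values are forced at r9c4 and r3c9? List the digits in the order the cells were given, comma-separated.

3,5

For r9c4:
  Row 9 already contains {1, 2, 4, 5, 7, 8}.
  Column 4 already contains {1, 4, 5, 9}.
  Its 3×3 block (box 8) already contains {1, 2, 4, 5, 6, 7, 8}.
  The only value from 1–9 not eliminated is 3, so r9c4 = 3.
For r3c9:
  Consider where 5 can go in box 3.
  r1c8 is out (row 1 already has a 5). r1c9 is out (row 1 already has a 5). r2c7 is out (row 2 already has a 5). r2c8 is out (row 2 already has a 5). The remaining empty cells in box 3 are similarly blocked.
  So the only cell in box 3 that can hold 5 is r3c9.
  So r3c9 = 5.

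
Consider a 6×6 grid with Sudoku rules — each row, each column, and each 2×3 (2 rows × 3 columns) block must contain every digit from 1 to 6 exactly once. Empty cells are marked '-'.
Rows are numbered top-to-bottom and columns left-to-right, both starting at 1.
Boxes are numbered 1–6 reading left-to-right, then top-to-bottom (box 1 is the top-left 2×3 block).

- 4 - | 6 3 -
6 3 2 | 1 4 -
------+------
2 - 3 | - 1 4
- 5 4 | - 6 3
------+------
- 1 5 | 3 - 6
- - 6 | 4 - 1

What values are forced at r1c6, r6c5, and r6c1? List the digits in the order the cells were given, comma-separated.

2,5,3

For r1c6:
  Consider where 2 can go in box 2.
  r2c6 is out (row 2 already has a 2).
  So the only cell in box 2 that can hold 2 is r1c6.
  So r1c6 = 2.
For r6c5:
  Consider where 5 can go in box 6.
  r5c5 is out (row 5 already has a 5).
  So the only cell in box 6 that can hold 5 is r6c5.
  So r6c5 = 5.
For r6c1:
  Row 6 already contains {1, 4, 6}.
  Column 1 already contains {2, 6}.
  Its 2×3 block (box 5) already contains {1, 5, 6}.
  The only value from 1–6 not eliminated is 3, so r6c1 = 3.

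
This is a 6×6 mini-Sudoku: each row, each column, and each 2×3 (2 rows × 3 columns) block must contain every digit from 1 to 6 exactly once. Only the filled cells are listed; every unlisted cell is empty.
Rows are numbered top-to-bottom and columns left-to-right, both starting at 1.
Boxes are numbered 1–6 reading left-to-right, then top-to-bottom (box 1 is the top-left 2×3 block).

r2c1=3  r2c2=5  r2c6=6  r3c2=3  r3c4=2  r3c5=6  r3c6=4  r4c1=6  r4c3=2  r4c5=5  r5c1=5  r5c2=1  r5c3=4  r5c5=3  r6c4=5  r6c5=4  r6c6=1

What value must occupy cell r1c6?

Cell r1c6 itself could take any of {2, 3, 5} by direct elimination.
Consider where 5 can go in row 1.
r1c1 is out (column 1 already has a 5).
r1c2 is out (column 2 already has a 5).
r1c3 is out (box 1 already has a 5).
r1c4 is out (column 4 already has a 5).
r1c5 is out (column 5 already has a 5).
So the only cell in row 1 that can hold 5 is r1c6.
Therefore r1c6 = 5.

5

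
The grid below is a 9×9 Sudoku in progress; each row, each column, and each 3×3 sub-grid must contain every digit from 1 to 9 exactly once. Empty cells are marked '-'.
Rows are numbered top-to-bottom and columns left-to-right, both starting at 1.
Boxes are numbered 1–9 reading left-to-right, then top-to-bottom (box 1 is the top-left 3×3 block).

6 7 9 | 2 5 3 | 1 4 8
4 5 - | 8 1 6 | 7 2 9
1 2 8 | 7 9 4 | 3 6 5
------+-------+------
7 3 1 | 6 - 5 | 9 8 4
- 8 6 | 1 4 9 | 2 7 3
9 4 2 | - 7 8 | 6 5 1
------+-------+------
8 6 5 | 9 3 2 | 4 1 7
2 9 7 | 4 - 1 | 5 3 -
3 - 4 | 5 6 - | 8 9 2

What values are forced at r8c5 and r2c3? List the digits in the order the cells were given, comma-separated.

8,3

For r8c5:
  Row 8 already contains {1, 2, 3, 4, 5, 7, 9}.
  Column 5 already contains {1, 3, 4, 5, 6, 7, 9}.
  Its 3×3 block (box 8) already contains {1, 2, 3, 4, 5, 6, 9}.
  The only value from 1–9 not eliminated is 8, so r8c5 = 8.
For r2c3:
  Row 2 already contains {1, 2, 4, 5, 6, 7, 8, 9}.
  Column 3 already contains {1, 2, 4, 5, 6, 7, 8, 9}.
  Its 3×3 block (box 1) already contains {1, 2, 4, 5, 6, 7, 8, 9}.
  The only value from 1–9 not eliminated is 3, so r2c3 = 3.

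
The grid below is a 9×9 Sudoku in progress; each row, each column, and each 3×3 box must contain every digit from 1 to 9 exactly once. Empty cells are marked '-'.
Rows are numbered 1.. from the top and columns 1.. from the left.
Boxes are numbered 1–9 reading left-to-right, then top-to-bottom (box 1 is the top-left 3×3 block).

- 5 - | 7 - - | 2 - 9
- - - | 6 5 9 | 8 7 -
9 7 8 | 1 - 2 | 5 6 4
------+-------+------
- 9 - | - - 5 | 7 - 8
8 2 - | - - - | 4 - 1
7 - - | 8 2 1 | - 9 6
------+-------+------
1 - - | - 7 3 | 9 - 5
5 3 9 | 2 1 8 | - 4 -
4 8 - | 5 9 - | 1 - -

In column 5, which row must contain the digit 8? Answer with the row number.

1

Consider where 8 can go in column 5.
row 3, column 5 is out (row 3 already has a 8).
row 4, column 5 is out (row 4 already has a 8).
row 5, column 5 is out (row 5 already has a 8).
So the only cell in column 5 that can hold 8 is row 1, column 5.
That is row 1.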